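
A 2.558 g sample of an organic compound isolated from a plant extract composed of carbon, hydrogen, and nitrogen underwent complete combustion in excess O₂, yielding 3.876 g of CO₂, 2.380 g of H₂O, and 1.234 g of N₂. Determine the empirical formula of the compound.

mol C = 3.876 g CO₂ ÷ 44.009 g/mol = 0.088073 mol
mol H = 2 × 2.380 g H₂O ÷ 18.015 g/mol = 0.26422 mol
mol N = 2 × 1.234 g N₂ ÷ 28.014 g/mol = 0.088099 mol
Divide by the smallest (0.088073 mol): C 1.000, H 3.000, N 1.000

CH3N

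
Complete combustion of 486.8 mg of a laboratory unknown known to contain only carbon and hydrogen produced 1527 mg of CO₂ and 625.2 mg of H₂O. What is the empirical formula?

CH2

mol C = 1.527 g CO₂ ÷ 44.009 g/mol = 0.034697 mol
mol H = 2 × 0.6252 g H₂O ÷ 18.015 g/mol = 0.069409 mol
Divide by the smallest (0.034697 mol): C 1.000, H 2.000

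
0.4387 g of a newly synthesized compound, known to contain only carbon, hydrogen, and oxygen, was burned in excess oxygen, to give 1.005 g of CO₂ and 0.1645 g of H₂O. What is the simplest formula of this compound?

C5H4O2

mol C = 1.005 g CO₂ ÷ 44.009 g/mol = 0.022836 mol
mol H = 2 × 0.1645 g H₂O ÷ 18.015 g/mol = 0.018263 mol
mass O = 0.4387 − (0.27429 + 0.018409) = 0.14601 g → mol O = 0.14601 ÷ 15.999 = 0.0091259 mol
Divide by the smallest (0.0091259 mol): C 2.502, H 2.001, O 1.000
Multiplying each by 2 gives whole numbers: C 5.00, H 4.00, O 2.00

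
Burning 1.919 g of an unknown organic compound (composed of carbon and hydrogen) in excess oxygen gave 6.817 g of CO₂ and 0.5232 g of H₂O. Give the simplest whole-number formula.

C8H3

mol C = 6.817 g CO₂ ÷ 44.009 g/mol = 0.15490 mol
mol H = 2 × 0.5232 g H₂O ÷ 18.015 g/mol = 0.058085 mol
Divide by the smallest (0.058085 mol): C 2.667, H 1.000
Multiplying each by 3 gives whole numbers: C 8.00, H 3.00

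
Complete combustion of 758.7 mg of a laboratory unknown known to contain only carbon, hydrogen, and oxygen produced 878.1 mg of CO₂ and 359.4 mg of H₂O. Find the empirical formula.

C2H4O3

mol C = 0.8781 g CO₂ ÷ 44.009 g/mol = 0.019953 mol
mol H = 2 × 0.3594 g H₂O ÷ 18.015 g/mol = 0.039900 mol
mass O = 0.7587 − (0.23965 + 0.040219) = 0.47883 g → mol O = 0.47883 ÷ 15.999 = 0.029929 mol
Divide by the smallest (0.019953 mol): C 1.000, H 2.000, O 1.500
Multiplying each by 2 gives whole numbers: C 2.00, H 4.00, O 3.00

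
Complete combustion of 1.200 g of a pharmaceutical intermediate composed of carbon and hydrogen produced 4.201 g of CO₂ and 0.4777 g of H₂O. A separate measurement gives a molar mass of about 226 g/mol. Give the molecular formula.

mol C = 4.201 g CO₂ ÷ 44.009 g/mol = 0.095458 mol
mol H = 2 × 0.4777 g H₂O ÷ 18.015 g/mol = 0.053034 mol
Divide by the smallest (0.053034 mol): C 1.800, H 1.000
Multiplying each by 5 gives whole numbers: C 9.00, H 5.00
Empirical formula: C9H5
Empirical-formula mass = 113.14 g/mol; 226 ÷ 113.14 ≈ 2, so the molecular formula is C18H10.

C18H10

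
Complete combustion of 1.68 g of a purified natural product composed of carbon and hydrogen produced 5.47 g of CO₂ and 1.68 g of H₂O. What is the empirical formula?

mol C = 5.47 g CO₂ ÷ 44.009 g/mol = 0.1243 mol
mol H = 2 × 1.68 g H₂O ÷ 18.015 g/mol = 0.1865 mol
Divide by the smallest (0.1243 mol): C 1.000, H 1.501
Multiplying each by 2 gives whole numbers: C 2.00, H 3.00

C2H3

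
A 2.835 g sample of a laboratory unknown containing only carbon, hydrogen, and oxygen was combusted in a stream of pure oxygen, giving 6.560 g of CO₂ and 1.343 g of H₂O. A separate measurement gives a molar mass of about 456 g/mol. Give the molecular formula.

mol C = 6.560 g CO₂ ÷ 44.009 g/mol = 0.14906 mol
mol H = 2 × 1.343 g H₂O ÷ 18.015 g/mol = 0.14910 mol
mass O = 2.835 − (1.7904 + 0.15029) = 0.89434 g → mol O = 0.89434 ÷ 15.999 = 0.055900 mol
Divide by the smallest (0.055900 mol): C 2.667, H 2.667, O 1.000
Multiplying each by 3 gives whole numbers: C 8.00, H 8.00, O 3.00
Empirical formula: C8H8O3
Empirical-formula mass = 152.15 g/mol; 456 ÷ 152.15 ≈ 3, so the molecular formula is C24H24O9.

C24H24O9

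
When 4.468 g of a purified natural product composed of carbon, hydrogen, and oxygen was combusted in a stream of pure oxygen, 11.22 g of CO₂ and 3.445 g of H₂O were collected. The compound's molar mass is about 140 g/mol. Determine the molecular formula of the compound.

C8H12O2

mol C = 11.22 g CO₂ ÷ 44.009 g/mol = 0.25495 mol
mol H = 2 × 3.445 g H₂O ÷ 18.015 g/mol = 0.38246 mol
mass O = 4.468 − (3.0622 + 0.38552) = 1.0203 g → mol O = 1.0203 ÷ 15.999 = 0.063773 mol
Divide by the smallest (0.063773 mol): C 3.998, H 5.997, O 1.000
Empirical formula: C4H6O
Empirical-formula mass = 70.09 g/mol; 140 ÷ 70.09 ≈ 2, so the molecular formula is C8H12O2.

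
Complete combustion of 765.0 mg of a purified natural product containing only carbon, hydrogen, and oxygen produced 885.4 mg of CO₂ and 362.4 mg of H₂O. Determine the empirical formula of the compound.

C2H4O3

mol C = 0.8854 g CO₂ ÷ 44.009 g/mol = 0.020119 mol
mol H = 2 × 0.3624 g H₂O ÷ 18.015 g/mol = 0.040233 mol
mass O = 0.7650 − (0.24164 + 0.040555) = 0.48280 g → mol O = 0.48280 ÷ 15.999 = 0.030177 mol
Divide by the smallest (0.020119 mol): C 1.000, H 2.000, O 1.500
Multiplying each by 2 gives whole numbers: C 2.00, H 4.00, O 3.00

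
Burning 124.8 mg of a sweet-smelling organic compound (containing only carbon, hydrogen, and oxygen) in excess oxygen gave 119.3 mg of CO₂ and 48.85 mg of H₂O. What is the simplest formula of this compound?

mol C = 0.1193 g CO₂ ÷ 44.009 g/mol = 0.0027108 mol
mol H = 2 × 0.04885 g H₂O ÷ 18.015 g/mol = 0.0054233 mol
mass O = 0.1248 − (0.032560 + 0.0054666) = 0.086774 g → mol O = 0.086774 ÷ 15.999 = 0.0054237 mol
Divide by the smallest (0.0027108 mol): C 1.000, H 2.001, O 2.001

CH2O2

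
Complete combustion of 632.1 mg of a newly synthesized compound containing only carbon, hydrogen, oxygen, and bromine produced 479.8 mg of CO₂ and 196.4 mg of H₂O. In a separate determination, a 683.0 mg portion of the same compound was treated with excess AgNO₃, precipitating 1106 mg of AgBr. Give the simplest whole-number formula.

mol C = 0.4798 g CO₂ ÷ 44.009 g/mol = 0.010902 mol
mol H = 2 × 0.1964 g H₂O ÷ 18.015 g/mol = 0.021804 mol
From the AgBr data: mol Br per gram of compound = (1.106 ÷ 187.772) ÷ 0.6830 = 0.0086239 mol/g, so in the 0.6321 g combustion sample mol Br = 0.0054512 mol
mass O = 0.6321 − (0.13095 + 0.021978 + 0.43557) = 0.043604 g → mol O = 0.043604 ÷ 15.999 = 0.0027254 mol
Divide by the smallest (0.0027254 mol): C 4.000, H 8.000, Br 2.000, O 1.000

C4H8Br2O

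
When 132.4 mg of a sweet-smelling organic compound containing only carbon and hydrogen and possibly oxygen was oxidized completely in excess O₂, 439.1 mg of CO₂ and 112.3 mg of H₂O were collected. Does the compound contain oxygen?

mol C = 0.4391 g CO₂ ÷ 44.009 g/mol = 0.0099775 mol
mol H = 2 × 0.1123 g H₂O ÷ 18.015 g/mol = 0.012467 mol
C and H together account for 0.13241 g — essentially the entire 0.1324 g sample — so the compound contains no oxygen.

no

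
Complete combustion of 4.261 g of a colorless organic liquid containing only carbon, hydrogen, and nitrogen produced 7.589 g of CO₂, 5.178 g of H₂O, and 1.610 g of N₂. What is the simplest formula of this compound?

C3H10N2

mol C = 7.589 g CO₂ ÷ 44.009 g/mol = 0.17244 mol
mol H = 2 × 5.178 g H₂O ÷ 18.015 g/mol = 0.57485 mol
mol N = 2 × 1.610 g N₂ ÷ 28.014 g/mol = 0.11494 mol
Divide by the smallest (0.11494 mol): C 1.500, H 5.001, N 1.000
Multiplying each by 2 gives whole numbers: C 3.00, H 10.00, N 2.00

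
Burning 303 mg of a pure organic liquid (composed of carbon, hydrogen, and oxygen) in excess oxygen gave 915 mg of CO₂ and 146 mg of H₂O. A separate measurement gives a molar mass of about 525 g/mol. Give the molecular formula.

C36H28O4

mol C = 0.915 g CO₂ ÷ 44.009 g/mol = 0.02079 mol
mol H = 2 × 0.146 g H₂O ÷ 18.015 g/mol = 0.01621 mol
mass O = 0.303 − (0.2497 + 0.01634) = 0.03694 g → mol O = 0.03694 ÷ 15.999 = 0.002309 mol
Divide by the smallest (0.002309 mol): C 9.005, H 7.020, O 1.000
Empirical formula: C9H7O
Empirical-formula mass = 131.15 g/mol; 525 ÷ 131.15 ≈ 4, so the molecular formula is C36H28O4.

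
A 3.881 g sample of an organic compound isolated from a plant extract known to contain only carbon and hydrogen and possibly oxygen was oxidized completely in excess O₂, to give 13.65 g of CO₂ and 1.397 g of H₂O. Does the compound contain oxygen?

no

mol C = 13.65 g CO₂ ÷ 44.009 g/mol = 0.31016 mol
mol H = 2 × 1.397 g H₂O ÷ 18.015 g/mol = 0.15509 mol
C and H together account for 3.8817 g — essentially the entire 3.881 g sample — so the compound contains no oxygen.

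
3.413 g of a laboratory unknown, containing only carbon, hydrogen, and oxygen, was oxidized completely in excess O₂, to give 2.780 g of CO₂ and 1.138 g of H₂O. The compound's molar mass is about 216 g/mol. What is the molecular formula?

C4H8O10

mol C = 2.780 g CO₂ ÷ 44.009 g/mol = 0.063169 mol
mol H = 2 × 1.138 g H₂O ÷ 18.015 g/mol = 0.12634 mol
mass O = 3.413 − (0.75872 + 0.12735) = 2.5269 g → mol O = 2.5269 ÷ 15.999 = 0.15794 mol
Divide by the smallest (0.063169 mol): C 1.000, H 2.000, O 2.500
Multiplying each by 2 gives whole numbers: C 2.00, H 4.00, O 5.00
Empirical formula: C2H4O5
Empirical-formula mass = 108.05 g/mol; 216 ÷ 108.05 ≈ 2, so the molecular formula is C4H8O10.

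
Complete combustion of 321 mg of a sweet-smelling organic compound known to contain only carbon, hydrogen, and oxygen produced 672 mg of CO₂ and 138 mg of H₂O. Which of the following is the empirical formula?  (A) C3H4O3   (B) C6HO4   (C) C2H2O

(C) C2H2O

mol C = 0.672 g CO₂ ÷ 44.009 g/mol = 0.01527 mol
mol H = 2 × 0.138 g H₂O ÷ 18.015 g/mol = 0.01532 mol
mass O = 0.321 − (0.1834 + 0.01544) = 0.1222 g → mol O = 0.1222 ÷ 15.999 = 0.007635 mol
Divide by the smallest (0.007635 mol): C 2.000, H 2.007, O 1.000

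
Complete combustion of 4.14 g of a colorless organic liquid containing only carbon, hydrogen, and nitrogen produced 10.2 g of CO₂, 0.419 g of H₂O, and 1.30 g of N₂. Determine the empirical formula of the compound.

C5HN2

mol C = 10.2 g CO₂ ÷ 44.009 g/mol = 0.2318 mol
mol H = 2 × 0.419 g H₂O ÷ 18.015 g/mol = 0.04652 mol
mol N = 2 × 1.30 g N₂ ÷ 28.014 g/mol = 0.09281 mol
Divide by the smallest (0.04652 mol): C 4.983, H 1.000, N 1.995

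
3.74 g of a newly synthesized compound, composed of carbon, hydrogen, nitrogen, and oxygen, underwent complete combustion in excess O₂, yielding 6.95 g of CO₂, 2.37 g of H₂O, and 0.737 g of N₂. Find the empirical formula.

C3H5NO

mol C = 6.95 g CO₂ ÷ 44.009 g/mol = 0.1579 mol
mol H = 2 × 2.37 g H₂O ÷ 18.015 g/mol = 0.2631 mol
mol N = 2 × 0.737 g N₂ ÷ 28.014 g/mol = 0.05262 mol
mass O = 3.74 − (1.897 + 0.2652 + 0.7370) = 0.8410 g → mol O = 0.8410 ÷ 15.999 = 0.05256 mol
Divide by the smallest (0.05256 mol): C 3.004, H 5.006, N 1.001, O 1.000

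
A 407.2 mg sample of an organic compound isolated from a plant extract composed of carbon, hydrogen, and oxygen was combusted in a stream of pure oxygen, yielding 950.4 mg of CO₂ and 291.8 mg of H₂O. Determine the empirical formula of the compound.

C6H9O2

mol C = 0.9504 g CO₂ ÷ 44.009 g/mol = 0.021596 mol
mol H = 2 × 0.2918 g H₂O ÷ 18.015 g/mol = 0.032395 mol
mass O = 0.4072 − (0.25938 + 0.032654) = 0.11516 g → mol O = 0.11516 ÷ 15.999 = 0.0071980 mol
Divide by the smallest (0.0071980 mol): C 3.000, H 4.501, O 1.000
Multiplying each by 2 gives whole numbers: C 6.00, H 9.00, O 2.00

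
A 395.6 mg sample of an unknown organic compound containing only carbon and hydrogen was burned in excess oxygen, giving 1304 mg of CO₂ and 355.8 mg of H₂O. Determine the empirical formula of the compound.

mol C = 1.304 g CO₂ ÷ 44.009 g/mol = 0.029630 mol
mol H = 2 × 0.3558 g H₂O ÷ 18.015 g/mol = 0.039500 mol
Divide by the smallest (0.029630 mol): C 1.000, H 1.333
Multiplying each by 3 gives whole numbers: C 3.00, H 4.00

C3H4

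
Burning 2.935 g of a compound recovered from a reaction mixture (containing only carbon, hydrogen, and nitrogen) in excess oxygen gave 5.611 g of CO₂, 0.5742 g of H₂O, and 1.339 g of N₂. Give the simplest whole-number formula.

C4H2N3

mol C = 5.611 g CO₂ ÷ 44.009 g/mol = 0.12750 mol
mol H = 2 × 0.5742 g H₂O ÷ 18.015 g/mol = 0.063747 mol
mol N = 2 × 1.339 g N₂ ÷ 28.014 g/mol = 0.095595 mol
Divide by the smallest (0.063747 mol): C 2.000, H 1.000, N 1.500
Multiplying each by 2 gives whole numbers: C 4.00, H 2.00, N 3.00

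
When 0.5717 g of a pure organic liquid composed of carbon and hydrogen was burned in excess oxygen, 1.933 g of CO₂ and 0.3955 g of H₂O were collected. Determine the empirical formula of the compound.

CH

mol C = 1.933 g CO₂ ÷ 44.009 g/mol = 0.043923 mol
mol H = 2 × 0.3955 g H₂O ÷ 18.015 g/mol = 0.043908 mol
Divide by the smallest (0.043908 mol): C 1.000, H 1.000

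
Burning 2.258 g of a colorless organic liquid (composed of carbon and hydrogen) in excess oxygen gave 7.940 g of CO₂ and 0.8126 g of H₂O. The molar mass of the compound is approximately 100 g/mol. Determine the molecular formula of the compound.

C8H4

mol C = 7.940 g CO₂ ÷ 44.009 g/mol = 0.18042 mol
mol H = 2 × 0.8126 g H₂O ÷ 18.015 g/mol = 0.090214 mol
Divide by the smallest (0.090214 mol): C 2.000, H 1.000
Empirical formula: C2H
Empirical-formula mass = 25.03 g/mol; 100 ÷ 25.03 ≈ 4, so the molecular formula is C8H4.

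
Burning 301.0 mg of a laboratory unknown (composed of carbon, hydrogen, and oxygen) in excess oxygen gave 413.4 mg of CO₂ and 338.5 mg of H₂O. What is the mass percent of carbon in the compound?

37.48%

mol C = 0.4134 g CO₂ ÷ 44.009 g/mol = 0.0093935 mol
mol H = 2 × 0.3385 g H₂O ÷ 18.015 g/mol = 0.037580 mol
mass O = 0.3010 − (0.11283 + 0.037880) = 0.15029 g → mol O = 0.15029 ÷ 15.999 = 0.0093940 mol
mass % C = 0.11283 g ÷ 0.3010 g × 100%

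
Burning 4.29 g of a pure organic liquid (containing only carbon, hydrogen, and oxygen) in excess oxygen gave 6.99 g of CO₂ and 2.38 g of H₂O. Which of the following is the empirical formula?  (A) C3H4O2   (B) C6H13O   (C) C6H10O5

(C) C6H10O5

mol C = 6.99 g CO₂ ÷ 44.009 g/mol = 0.1588 mol
mol H = 2 × 2.38 g H₂O ÷ 18.015 g/mol = 0.2642 mol
mass O = 4.29 − (1.908 + 0.2663) = 2.116 g → mol O = 2.116 ÷ 15.999 = 0.1323 mol
Divide by the smallest (0.1323 mol): C 1.201, H 1.998, O 1.000
Multiplying each by 5 gives whole numbers: C 6.00, H 9.99, O 5.00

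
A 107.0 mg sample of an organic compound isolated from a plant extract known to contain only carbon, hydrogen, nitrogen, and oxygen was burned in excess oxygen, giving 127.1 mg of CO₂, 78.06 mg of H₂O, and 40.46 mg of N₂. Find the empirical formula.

mol C = 0.1271 g CO₂ ÷ 44.009 g/mol = 0.0028880 mol
mol H = 2 × 0.07806 g H₂O ÷ 18.015 g/mol = 0.0086661 mol
mol N = 2 × 0.04046 g N₂ ÷ 28.014 g/mol = 0.0028886 mol
mass O = 0.1070 − (0.034688 + 0.0087354 + 0.040460) = 0.023116 g → mol O = 0.023116 ÷ 15.999 = 0.0014449 mol
Divide by the smallest (0.0014449 mol): C 1.999, H 5.998, N 1.999, O 1.000

C2H6N2O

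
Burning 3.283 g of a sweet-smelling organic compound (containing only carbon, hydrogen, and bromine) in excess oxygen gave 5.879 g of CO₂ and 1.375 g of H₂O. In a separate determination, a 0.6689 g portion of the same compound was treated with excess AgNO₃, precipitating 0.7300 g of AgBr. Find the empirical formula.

C7H8Br

mol C = 5.879 g CO₂ ÷ 44.009 g/mol = 0.13359 mol
mol H = 2 × 1.375 g H₂O ÷ 18.015 g/mol = 0.15265 mol
From the AgBr data: mol Br per gram of compound = (0.7300 ÷ 187.772) ÷ 0.6689 = 0.0058121 mol/g, so in the 3.283 g combustion sample mol Br = 0.019081 mol
Divide by the smallest (0.019081 mol): C 7.001, H 8.000, Br 1.000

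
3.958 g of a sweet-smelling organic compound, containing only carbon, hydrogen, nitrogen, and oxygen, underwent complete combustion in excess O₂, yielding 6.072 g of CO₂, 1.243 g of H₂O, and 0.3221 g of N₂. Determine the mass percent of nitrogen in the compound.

8.14%

mol C = 6.072 g CO₂ ÷ 44.009 g/mol = 0.13797 mol
mol H = 2 × 1.243 g H₂O ÷ 18.015 g/mol = 0.13800 mol
mol N = 2 × 0.3221 g N₂ ÷ 28.014 g/mol = 0.022996 mol
mass O = 3.958 − (1.6572 + 0.13910 + 0.32210) = 1.8396 g → mol O = 1.8396 ÷ 15.999 = 0.11498 mol
mass % N = 0.32210 g ÷ 3.958 g × 100%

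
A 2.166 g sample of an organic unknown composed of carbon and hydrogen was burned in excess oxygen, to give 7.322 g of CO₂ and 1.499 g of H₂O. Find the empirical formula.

mol C = 7.322 g CO₂ ÷ 44.009 g/mol = 0.16638 mol
mol H = 2 × 1.499 g H₂O ÷ 18.015 g/mol = 0.16642 mol
Divide by the smallest (0.16638 mol): C 1.000, H 1.000

CH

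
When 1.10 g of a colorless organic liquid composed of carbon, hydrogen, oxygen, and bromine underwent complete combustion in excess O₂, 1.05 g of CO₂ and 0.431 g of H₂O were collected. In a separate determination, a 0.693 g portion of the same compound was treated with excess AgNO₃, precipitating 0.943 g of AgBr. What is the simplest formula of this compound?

C3H6BrO

mol C = 1.05 g CO₂ ÷ 44.009 g/mol = 0.02386 mol
mol H = 2 × 0.431 g H₂O ÷ 18.015 g/mol = 0.04785 mol
From the AgBr data: mol Br per gram of compound = (0.943 ÷ 187.772) ÷ 0.693 = 0.007247 mol/g, so in the 1.10 g combustion sample mol Br = 0.007972 mol
mass O = 1.10 − (0.2866 + 0.04823 + 0.6370) = 0.1282 g → mol O = 0.1282 ÷ 15.999 = 0.008016 mol
Divide by the smallest (0.007972 mol): C 2.993, H 6.003, Br 1.000, O 1.006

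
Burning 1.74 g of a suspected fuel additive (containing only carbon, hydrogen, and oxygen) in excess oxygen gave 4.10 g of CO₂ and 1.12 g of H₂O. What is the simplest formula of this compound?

mol C = 4.10 g CO₂ ÷ 44.009 g/mol = 0.09316 mol
mol H = 2 × 1.12 g H₂O ÷ 18.015 g/mol = 0.1243 mol
mass O = 1.74 − (1.119 + 0.1253) = 0.4957 g → mol O = 0.4957 ÷ 15.999 = 0.03098 mol
Divide by the smallest (0.03098 mol): C 3.007, H 4.013, O 1.000

C3H4O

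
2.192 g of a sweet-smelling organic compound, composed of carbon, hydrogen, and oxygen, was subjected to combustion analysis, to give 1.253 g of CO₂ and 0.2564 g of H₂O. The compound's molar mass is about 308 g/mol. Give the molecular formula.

mol C = 1.253 g CO₂ ÷ 44.009 g/mol = 0.028471 mol
mol H = 2 × 0.2564 g H₂O ÷ 18.015 g/mol = 0.028465 mol
mass O = 2.192 − (0.34197 + 0.028693) = 1.8213 g → mol O = 1.8213 ÷ 15.999 = 0.11384 mol
Divide by the smallest (0.028465 mol): C 1.000, H 1.000, O 3.999
Empirical formula: CHO4
Empirical-formula mass = 77.02 g/mol; 308 ÷ 77.02 ≈ 4, so the molecular formula is C4H4O16.

C4H4O16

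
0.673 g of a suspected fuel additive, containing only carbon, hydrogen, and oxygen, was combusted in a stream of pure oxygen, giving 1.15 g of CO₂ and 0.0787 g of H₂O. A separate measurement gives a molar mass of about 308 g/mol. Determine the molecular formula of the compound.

mol C = 1.15 g CO₂ ÷ 44.009 g/mol = 0.02613 mol
mol H = 2 × 0.0787 g H₂O ÷ 18.015 g/mol = 0.008737 mol
mass O = 0.673 − (0.3139 + 0.008807) = 0.3503 g → mol O = 0.3503 ÷ 15.999 = 0.02190 mol
Divide by the smallest (0.008737 mol): C 2.991, H 1.000, O 2.506
Multiplying each by 2 gives whole numbers: C 5.98, H 2.00, O 5.01
Empirical formula: C6H2O5
Empirical-formula mass = 154.08 g/mol; 308 ÷ 154.08 ≈ 2, so the molecular formula is C12H4O10.

C12H4O10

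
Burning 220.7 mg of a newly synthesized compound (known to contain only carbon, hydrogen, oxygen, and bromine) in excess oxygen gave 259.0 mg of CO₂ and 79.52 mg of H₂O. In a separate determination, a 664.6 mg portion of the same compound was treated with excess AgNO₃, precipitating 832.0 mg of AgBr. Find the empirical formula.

mol C = 0.2590 g CO₂ ÷ 44.009 g/mol = 0.0058852 mol
mol H = 2 × 0.07952 g H₂O ÷ 18.015 g/mol = 0.0088282 mol
From the AgBr data: mol Br per gram of compound = (0.8320 ÷ 187.772) ÷ 0.6646 = 0.0066670 mol/g, so in the 0.2207 g combustion sample mol Br = 0.0014714 mol
mass O = 0.2207 − (0.070687 + 0.0088988 + 0.11757) = 0.023543 g → mol O = 0.023543 ÷ 15.999 = 0.0014715 mol
Divide by the smallest (0.0014714 mol): C 4.000, H 6.000, Br 1.000, O 1.000

C4H6BrO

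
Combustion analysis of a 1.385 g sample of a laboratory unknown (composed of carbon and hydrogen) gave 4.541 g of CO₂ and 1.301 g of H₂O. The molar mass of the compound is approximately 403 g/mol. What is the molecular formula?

C30H42

mol C = 4.541 g CO₂ ÷ 44.009 g/mol = 0.10318 mol
mol H = 2 × 1.301 g H₂O ÷ 18.015 g/mol = 0.14444 mol
Divide by the smallest (0.10318 mol): C 1.000, H 1.400
Multiplying each by 5 gives whole numbers: C 5.00, H 7.00
Empirical formula: C5H7
Empirical-formula mass = 67.11 g/mol; 403 ÷ 67.11 ≈ 6, so the molecular formula is C30H42.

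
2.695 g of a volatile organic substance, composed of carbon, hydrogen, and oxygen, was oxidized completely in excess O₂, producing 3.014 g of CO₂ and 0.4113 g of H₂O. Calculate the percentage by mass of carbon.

30.52%

mol C = 3.014 g CO₂ ÷ 44.009 g/mol = 0.068486 mol
mol H = 2 × 0.4113 g H₂O ÷ 18.015 g/mol = 0.045662 mol
mass O = 2.695 − (0.82259 + 0.046027) = 1.8264 g → mol O = 1.8264 ÷ 15.999 = 0.11416 mol
mass % C = 0.82259 g ÷ 2.695 g × 100%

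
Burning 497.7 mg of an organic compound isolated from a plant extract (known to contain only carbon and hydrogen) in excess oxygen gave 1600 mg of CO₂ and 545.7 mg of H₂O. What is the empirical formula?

C3H5

mol C = 1.600 g CO₂ ÷ 44.009 g/mol = 0.036356 mol
mol H = 2 × 0.5457 g H₂O ÷ 18.015 g/mol = 0.060583 mol
Divide by the smallest (0.036356 mol): C 1.000, H 1.666
Multiplying each by 3 gives whole numbers: C 3.00, H 5.00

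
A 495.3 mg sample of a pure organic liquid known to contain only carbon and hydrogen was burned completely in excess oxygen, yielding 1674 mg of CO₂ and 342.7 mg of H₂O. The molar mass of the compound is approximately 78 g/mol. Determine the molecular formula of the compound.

mol C = 1.674 g CO₂ ÷ 44.009 g/mol = 0.038038 mol
mol H = 2 × 0.3427 g H₂O ÷ 18.015 g/mol = 0.038046 mol
Divide by the smallest (0.038038 mol): C 1.000, H 1.000
Empirical formula: CH
Empirical-formula mass = 13.02 g/mol; 78 ÷ 13.02 ≈ 6, so the molecular formula is C6H6.

C6H6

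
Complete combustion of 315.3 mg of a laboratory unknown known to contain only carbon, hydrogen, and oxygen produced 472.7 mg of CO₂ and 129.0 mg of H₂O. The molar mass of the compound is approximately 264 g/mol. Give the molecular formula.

C9H12O9

mol C = 0.4727 g CO₂ ÷ 44.009 g/mol = 0.010741 mol
mol H = 2 × 0.1290 g H₂O ÷ 18.015 g/mol = 0.014321 mol
mass O = 0.3153 − (0.12901 + 0.014436) = 0.17185 g → mol O = 0.17185 ÷ 15.999 = 0.010742 mol
Divide by the smallest (0.010741 mol): C 1.000, H 1.333, O 1.000
Multiplying each by 3 gives whole numbers: C 3.00, H 4.00, O 3.00
Empirical formula: C3H4O3
Empirical-formula mass = 88.06 g/mol; 264 ÷ 88.06 ≈ 3, so the molecular formula is C9H12O9.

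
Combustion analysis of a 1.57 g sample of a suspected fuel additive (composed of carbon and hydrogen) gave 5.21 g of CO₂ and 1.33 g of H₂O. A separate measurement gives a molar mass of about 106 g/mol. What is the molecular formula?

C8H10

mol C = 5.21 g CO₂ ÷ 44.009 g/mol = 0.1184 mol
mol H = 2 × 1.33 g H₂O ÷ 18.015 g/mol = 0.1477 mol
Divide by the smallest (0.1184 mol): C 1.000, H 1.247
Multiplying each by 4 gives whole numbers: C 4.00, H 4.99
Empirical formula: C4H5
Empirical-formula mass = 53.08 g/mol; 106 ÷ 53.08 ≈ 2, so the molecular formula is C8H10.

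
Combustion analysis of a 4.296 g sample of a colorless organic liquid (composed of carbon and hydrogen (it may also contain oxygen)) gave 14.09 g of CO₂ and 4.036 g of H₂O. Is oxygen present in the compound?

no

mol C = 14.09 g CO₂ ÷ 44.009 g/mol = 0.32016 mol
mol H = 2 × 4.036 g H₂O ÷ 18.015 g/mol = 0.44807 mol
C and H together account for 4.2971 g — essentially the entire 4.296 g sample — so the compound contains no oxygen.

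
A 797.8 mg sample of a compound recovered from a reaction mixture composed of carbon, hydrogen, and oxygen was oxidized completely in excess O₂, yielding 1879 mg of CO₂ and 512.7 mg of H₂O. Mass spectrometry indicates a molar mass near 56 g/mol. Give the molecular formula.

C3H4O

mol C = 1.879 g CO₂ ÷ 44.009 g/mol = 0.042696 mol
mol H = 2 × 0.5127 g H₂O ÷ 18.015 g/mol = 0.056919 mol
mass O = 0.7978 − (0.51282 + 0.057375) = 0.22761 g → mol O = 0.22761 ÷ 15.999 = 0.014226 mol
Divide by the smallest (0.014226 mol): C 3.001, H 4.001, O 1.000
Empirical formula: C3H4O
Empirical-formula mass = 56.06 g/mol; 56 ÷ 56.06 ≈ 1, so the molecular formula is C3H4O.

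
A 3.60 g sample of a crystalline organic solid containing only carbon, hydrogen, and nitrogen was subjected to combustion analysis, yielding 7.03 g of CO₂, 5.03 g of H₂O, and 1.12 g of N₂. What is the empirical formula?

C2H7N

mol C = 7.03 g CO₂ ÷ 44.009 g/mol = 0.1597 mol
mol H = 2 × 5.03 g H₂O ÷ 18.015 g/mol = 0.5584 mol
mol N = 2 × 1.12 g N₂ ÷ 28.014 g/mol = 0.07996 mol
Divide by the smallest (0.07996 mol): C 1.998, H 6.984, N 1.000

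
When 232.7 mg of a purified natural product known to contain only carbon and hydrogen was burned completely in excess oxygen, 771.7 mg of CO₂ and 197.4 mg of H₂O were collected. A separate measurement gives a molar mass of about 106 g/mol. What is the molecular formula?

mol C = 0.7717 g CO₂ ÷ 44.009 g/mol = 0.017535 mol
mol H = 2 × 0.1974 g H₂O ÷ 18.015 g/mol = 0.021915 mol
Divide by the smallest (0.017535 mol): C 1.000, H 1.250
Multiplying each by 4 gives whole numbers: C 4.00, H 5.00
Empirical formula: C4H5
Empirical-formula mass = 53.08 g/mol; 106 ÷ 53.08 ≈ 2, so the molecular formula is C8H10.

C8H10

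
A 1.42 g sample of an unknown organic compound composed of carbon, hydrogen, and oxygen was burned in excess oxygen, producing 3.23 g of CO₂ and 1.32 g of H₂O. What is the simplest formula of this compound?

C3H6O

mol C = 3.23 g CO₂ ÷ 44.009 g/mol = 0.07339 mol
mol H = 2 × 1.32 g H₂O ÷ 18.015 g/mol = 0.1465 mol
mass O = 1.42 − (0.8815 + 0.1477) = 0.3907 g → mol O = 0.3907 ÷ 15.999 = 0.02442 mol
Divide by the smallest (0.02442 mol): C 3.005, H 6.000, O 1.000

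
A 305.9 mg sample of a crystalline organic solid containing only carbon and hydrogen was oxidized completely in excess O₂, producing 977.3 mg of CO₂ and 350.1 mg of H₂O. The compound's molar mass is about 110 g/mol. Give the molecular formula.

mol C = 0.9773 g CO₂ ÷ 44.009 g/mol = 0.022207 mol
mol H = 2 × 0.3501 g H₂O ÷ 18.015 g/mol = 0.038868 mol
Divide by the smallest (0.022207 mol): C 1.000, H 1.750
Multiplying each by 4 gives whole numbers: C 4.00, H 7.00
Empirical formula: C4H7
Empirical-formula mass = 55.10 g/mol; 110 ÷ 55.10 ≈ 2, so the molecular formula is C8H14.

C8H14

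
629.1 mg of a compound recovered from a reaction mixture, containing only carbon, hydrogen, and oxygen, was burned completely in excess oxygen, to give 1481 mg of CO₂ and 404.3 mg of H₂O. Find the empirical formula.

C3H4O

mol C = 1.481 g CO₂ ÷ 44.009 g/mol = 0.033652 mol
mol H = 2 × 0.4043 g H₂O ÷ 18.015 g/mol = 0.044885 mol
mass O = 0.6291 − (0.40420 + 0.045244) = 0.17966 g → mol O = 0.17966 ÷ 15.999 = 0.011229 mol
Divide by the smallest (0.011229 mol): C 2.997, H 3.997, O 1.000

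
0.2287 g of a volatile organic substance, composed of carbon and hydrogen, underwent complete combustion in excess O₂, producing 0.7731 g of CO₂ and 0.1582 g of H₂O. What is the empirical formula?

mol C = 0.7731 g CO₂ ÷ 44.009 g/mol = 0.017567 mol
mol H = 2 × 0.1582 g H₂O ÷ 18.015 g/mol = 0.017563 mol
Divide by the smallest (0.017563 mol): C 1.000, H 1.000

CH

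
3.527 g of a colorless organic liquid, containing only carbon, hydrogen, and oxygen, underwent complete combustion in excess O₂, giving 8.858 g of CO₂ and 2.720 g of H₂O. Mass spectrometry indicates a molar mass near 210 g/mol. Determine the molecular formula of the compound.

mol C = 8.858 g CO₂ ÷ 44.009 g/mol = 0.20128 mol
mol H = 2 × 2.720 g H₂O ÷ 18.015 g/mol = 0.30197 mol
mass O = 3.527 − (2.4175 + 0.30439) = 0.80508 g → mol O = 0.80508 ÷ 15.999 = 0.050320 mol
Divide by the smallest (0.050320 mol): C 4.000, H 6.001, O 1.000
Empirical formula: C4H6O
Empirical-formula mass = 70.09 g/mol; 210 ÷ 70.09 ≈ 3, so the molecular formula is C12H18O3.

C12H18O3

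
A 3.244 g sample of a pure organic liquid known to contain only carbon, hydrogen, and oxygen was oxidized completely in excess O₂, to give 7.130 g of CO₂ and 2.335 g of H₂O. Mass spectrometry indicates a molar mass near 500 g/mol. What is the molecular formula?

mol C = 7.130 g CO₂ ÷ 44.009 g/mol = 0.16201 mol
mol H = 2 × 2.335 g H₂O ÷ 18.015 g/mol = 0.25923 mol
mass O = 3.244 − (1.9459 + 0.26130) = 1.0368 g → mol O = 1.0368 ÷ 15.999 = 0.064802 mol
Divide by the smallest (0.064802 mol): C 2.500, H 4.000, O 1.000
Multiplying each by 2 gives whole numbers: C 5.00, H 8.00, O 2.00
Empirical formula: C5H8O2
Empirical-formula mass = 100.12 g/mol; 500 ÷ 100.12 ≈ 5, so the molecular formula is C25H40O10.

C25H40O10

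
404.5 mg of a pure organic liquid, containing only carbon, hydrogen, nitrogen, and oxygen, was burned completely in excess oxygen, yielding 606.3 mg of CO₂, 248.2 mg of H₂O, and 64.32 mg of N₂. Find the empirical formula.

C3H6NO2

mol C = 0.6063 g CO₂ ÷ 44.009 g/mol = 0.013777 mol
mol H = 2 × 0.2482 g H₂O ÷ 18.015 g/mol = 0.027555 mol
mol N = 2 × 0.06432 g N₂ ÷ 28.014 g/mol = 0.0045920 mol
mass O = 0.4045 − (0.16547 + 0.027775 + 0.064320) = 0.14693 g → mol O = 0.14693 ÷ 15.999 = 0.0091839 mol
Divide by the smallest (0.0045920 mol): C 3.000, H 6.001, N 1.000, O 2.000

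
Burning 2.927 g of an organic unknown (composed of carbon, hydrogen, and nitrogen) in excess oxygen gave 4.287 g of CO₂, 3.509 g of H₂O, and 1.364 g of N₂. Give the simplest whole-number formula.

mol C = 4.287 g CO₂ ÷ 44.009 g/mol = 0.097412 mol
mol H = 2 × 3.509 g H₂O ÷ 18.015 g/mol = 0.38956 mol
mol N = 2 × 1.364 g N₂ ÷ 28.014 g/mol = 0.097380 mol
Divide by the smallest (0.097380 mol): C 1.000, H 4.000, N 1.000

CH4N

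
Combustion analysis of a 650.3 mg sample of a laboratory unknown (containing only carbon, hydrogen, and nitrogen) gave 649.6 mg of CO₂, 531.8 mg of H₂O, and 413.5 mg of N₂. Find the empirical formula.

mol C = 0.6496 g CO₂ ÷ 44.009 g/mol = 0.014761 mol
mol H = 2 × 0.5318 g H₂O ÷ 18.015 g/mol = 0.059040 mol
mol N = 2 × 0.4135 g N₂ ÷ 28.014 g/mol = 0.029521 mol
Divide by the smallest (0.014761 mol): C 1.000, H 4.000, N 2.000

CH4N2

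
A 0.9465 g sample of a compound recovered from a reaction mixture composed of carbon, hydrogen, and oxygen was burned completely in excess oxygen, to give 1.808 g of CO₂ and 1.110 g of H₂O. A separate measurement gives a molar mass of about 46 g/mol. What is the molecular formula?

mol C = 1.808 g CO₂ ÷ 44.009 g/mol = 0.041083 mol
mol H = 2 × 1.110 g H₂O ÷ 18.015 g/mol = 0.12323 mol
mass O = 0.9465 − (0.49344 + 0.12422) = 0.32884 g → mol O = 0.32884 ÷ 15.999 = 0.020554 mol
Divide by the smallest (0.020554 mol): C 1.999, H 5.995, O 1.000
Empirical formula: C2H6O
Empirical-formula mass = 46.07 g/mol; 46 ÷ 46.07 ≈ 1, so the molecular formula is C2H6O.

C2H6O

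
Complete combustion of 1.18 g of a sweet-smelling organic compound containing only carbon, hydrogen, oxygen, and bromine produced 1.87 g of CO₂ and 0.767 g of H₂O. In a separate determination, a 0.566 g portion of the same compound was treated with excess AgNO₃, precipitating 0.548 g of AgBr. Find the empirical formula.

C7H14BrO

mol C = 1.87 g CO₂ ÷ 44.009 g/mol = 0.04249 mol
mol H = 2 × 0.767 g H₂O ÷ 18.015 g/mol = 0.08515 mol
From the AgBr data: mol Br per gram of compound = (0.548 ÷ 187.772) ÷ 0.566 = 0.005156 mol/g, so in the 1.18 g combustion sample mol Br = 0.006084 mol
mass O = 1.18 − (0.5104 + 0.08583 + 0.4862) = 0.09764 g → mol O = 0.09764 ÷ 15.999 = 0.006103 mol
Divide by the smallest (0.006084 mol): C 6.984, H 13.995, Br 1.000, O 1.003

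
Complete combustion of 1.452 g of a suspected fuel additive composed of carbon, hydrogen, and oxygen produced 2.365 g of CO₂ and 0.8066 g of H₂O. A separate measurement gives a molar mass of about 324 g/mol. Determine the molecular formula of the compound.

C12H20O10

mol C = 2.365 g CO₂ ÷ 44.009 g/mol = 0.053739 mol
mol H = 2 × 0.8066 g H₂O ÷ 18.015 g/mol = 0.089548 mol
mass O = 1.452 − (0.64546 + 0.090264) = 0.71628 g → mol O = 0.71628 ÷ 15.999 = 0.044770 mol
Divide by the smallest (0.044770 mol): C 1.200, H 2.000, O 1.000
Multiplying each by 5 gives whole numbers: C 6.00, H 10.00, O 5.00
Empirical formula: C6H10O5
Empirical-formula mass = 162.14 g/mol; 324 ÷ 162.14 ≈ 2, so the molecular formula is C12H20O10.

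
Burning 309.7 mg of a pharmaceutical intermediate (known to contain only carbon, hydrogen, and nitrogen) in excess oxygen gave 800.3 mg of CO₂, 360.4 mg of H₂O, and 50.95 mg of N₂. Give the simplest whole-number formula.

C5H11N

mol C = 0.8003 g CO₂ ÷ 44.009 g/mol = 0.018185 mol
mol H = 2 × 0.3604 g H₂O ÷ 18.015 g/mol = 0.040011 mol
mol N = 2 × 0.05095 g N₂ ÷ 28.014 g/mol = 0.0036375 mol
Divide by the smallest (0.0036375 mol): C 4.999, H 11.000, N 1.000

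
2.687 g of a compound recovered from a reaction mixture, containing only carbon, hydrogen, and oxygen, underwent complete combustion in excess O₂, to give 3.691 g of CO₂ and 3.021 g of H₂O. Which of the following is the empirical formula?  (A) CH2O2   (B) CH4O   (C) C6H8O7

mol C = 3.691 g CO₂ ÷ 44.009 g/mol = 0.083869 mol
mol H = 2 × 3.021 g H₂O ÷ 18.015 g/mol = 0.33539 mol
mass O = 2.687 − (1.0074 + 0.33807) = 1.3416 g → mol O = 1.3416 ÷ 15.999 = 0.083854 mol
Divide by the smallest (0.083854 mol): C 1.000, H 4.000, O 1.000

(B) CH4O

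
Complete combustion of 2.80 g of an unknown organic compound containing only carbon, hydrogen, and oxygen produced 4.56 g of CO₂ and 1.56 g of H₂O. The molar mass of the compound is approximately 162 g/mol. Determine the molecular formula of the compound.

C6H10O5

mol C = 4.56 g CO₂ ÷ 44.009 g/mol = 0.1036 mol
mol H = 2 × 1.56 g H₂O ÷ 18.015 g/mol = 0.1732 mol
mass O = 2.80 − (1.245 + 0.1746) = 1.381 g → mol O = 1.381 ÷ 15.999 = 0.08631 mol
Divide by the smallest (0.08631 mol): C 1.200, H 2.007, O 1.000
Multiplying each by 5 gives whole numbers: C 6.00, H 10.03, O 5.00
Empirical formula: C6H10O5
Empirical-formula mass = 162.14 g/mol; 162 ÷ 162.14 ≈ 1, so the molecular formula is C6H10O5.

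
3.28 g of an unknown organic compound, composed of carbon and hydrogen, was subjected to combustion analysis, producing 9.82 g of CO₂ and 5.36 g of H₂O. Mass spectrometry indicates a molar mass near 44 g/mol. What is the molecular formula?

C3H8

mol C = 9.82 g CO₂ ÷ 44.009 g/mol = 0.2231 mol
mol H = 2 × 5.36 g H₂O ÷ 18.015 g/mol = 0.5951 mol
Divide by the smallest (0.2231 mol): C 1.000, H 2.667
Multiplying each by 3 gives whole numbers: C 3.00, H 8.00
Empirical formula: C3H8
Empirical-formula mass = 44.10 g/mol; 44 ÷ 44.10 ≈ 1, so the molecular formula is C3H8.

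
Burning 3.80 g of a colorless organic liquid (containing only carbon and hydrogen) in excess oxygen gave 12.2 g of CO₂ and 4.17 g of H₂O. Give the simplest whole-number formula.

mol C = 12.2 g CO₂ ÷ 44.009 g/mol = 0.2772 mol
mol H = 2 × 4.17 g H₂O ÷ 18.015 g/mol = 0.4629 mol
Divide by the smallest (0.2772 mol): C 1.000, H 1.670
Multiplying each by 3 gives whole numbers: C 3.00, H 5.01

C3H5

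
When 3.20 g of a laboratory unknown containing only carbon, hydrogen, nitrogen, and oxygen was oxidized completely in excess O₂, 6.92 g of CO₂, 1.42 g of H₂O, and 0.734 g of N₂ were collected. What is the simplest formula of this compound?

C6H6N2O

mol C = 6.92 g CO₂ ÷ 44.009 g/mol = 0.1572 mol
mol H = 2 × 1.42 g H₂O ÷ 18.015 g/mol = 0.1576 mol
mol N = 2 × 0.734 g N₂ ÷ 28.014 g/mol = 0.05240 mol
mass O = 3.20 − (1.889 + 0.1589 + 0.7340) = 0.4185 g → mol O = 0.4185 ÷ 15.999 = 0.02616 mol
Divide by the smallest (0.02616 mol): C 6.012, H 6.027, N 2.003, O 1.000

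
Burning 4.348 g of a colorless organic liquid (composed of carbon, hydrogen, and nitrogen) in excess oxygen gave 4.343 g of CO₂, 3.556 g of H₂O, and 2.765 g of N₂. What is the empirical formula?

mol C = 4.343 g CO₂ ÷ 44.009 g/mol = 0.098684 mol
mol H = 2 × 3.556 g H₂O ÷ 18.015 g/mol = 0.39478 mol
mol N = 2 × 2.765 g N₂ ÷ 28.014 g/mol = 0.19740 mol
Divide by the smallest (0.098684 mol): C 1.000, H 4.000, N 2.000

CH4N2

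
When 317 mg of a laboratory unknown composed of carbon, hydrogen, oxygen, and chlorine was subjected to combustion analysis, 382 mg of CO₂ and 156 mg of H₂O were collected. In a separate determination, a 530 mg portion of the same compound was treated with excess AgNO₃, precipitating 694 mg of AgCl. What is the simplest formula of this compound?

mol C = 0.382 g CO₂ ÷ 44.009 g/mol = 0.008680 mol
mol H = 2 × 0.156 g H₂O ÷ 18.015 g/mol = 0.01732 mol
From the AgCl data: mol Cl per gram of compound = (0.694 ÷ 143.318) ÷ 0.530 = 0.009137 mol/g, so in the 0.317 g combustion sample mol Cl = 0.002896 mol
mass O = 0.317 − (0.1043 + 0.01746 + 0.1027) = 0.09261 g → mol O = 0.09261 ÷ 15.999 = 0.005789 mol
Divide by the smallest (0.002896 mol): C 2.997, H 5.980, Cl 1.000, O 1.999

C3H6ClO2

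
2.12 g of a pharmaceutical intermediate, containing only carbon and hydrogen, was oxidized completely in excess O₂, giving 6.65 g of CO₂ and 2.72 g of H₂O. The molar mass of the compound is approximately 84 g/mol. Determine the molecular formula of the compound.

C6H12

mol C = 6.65 g CO₂ ÷ 44.009 g/mol = 0.1511 mol
mol H = 2 × 2.72 g H₂O ÷ 18.015 g/mol = 0.3020 mol
Divide by the smallest (0.1511 mol): C 1.000, H 1.998
Empirical formula: CH2
Empirical-formula mass = 14.03 g/mol; 84 ÷ 14.03 ≈ 6, so the molecular formula is C6H12.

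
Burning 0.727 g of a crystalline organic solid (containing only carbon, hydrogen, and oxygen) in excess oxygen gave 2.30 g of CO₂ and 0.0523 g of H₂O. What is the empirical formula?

mol C = 2.30 g CO₂ ÷ 44.009 g/mol = 0.05226 mol
mol H = 2 × 0.0523 g H₂O ÷ 18.015 g/mol = 0.005806 mol
mass O = 0.727 − (0.6277 + 0.005853) = 0.09343 g → mol O = 0.09343 ÷ 15.999 = 0.005840 mol
Divide by the smallest (0.005806 mol): C 9.001, H 1.000, O 1.006

C9HO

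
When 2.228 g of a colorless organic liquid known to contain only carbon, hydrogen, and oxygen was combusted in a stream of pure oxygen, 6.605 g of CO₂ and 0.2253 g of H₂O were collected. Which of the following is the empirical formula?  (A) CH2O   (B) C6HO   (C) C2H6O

(B) C6HO

mol C = 6.605 g CO₂ ÷ 44.009 g/mol = 0.15008 mol
mol H = 2 × 0.2253 g H₂O ÷ 18.015 g/mol = 0.025012 mol
mass O = 2.228 − (1.8026 + 0.025213) = 0.40014 g → mol O = 0.40014 ÷ 15.999 = 0.025010 mol
Divide by the smallest (0.025010 mol): C 6.001, H 1.000, O 1.000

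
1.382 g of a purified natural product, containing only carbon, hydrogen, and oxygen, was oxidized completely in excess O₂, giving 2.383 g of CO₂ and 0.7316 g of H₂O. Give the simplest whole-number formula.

C4H6O3

mol C = 2.383 g CO₂ ÷ 44.009 g/mol = 0.054148 mol
mol H = 2 × 0.7316 g H₂O ÷ 18.015 g/mol = 0.081221 mol
mass O = 1.382 − (0.65037 + 0.081871) = 0.64976 g → mol O = 0.64976 ÷ 15.999 = 0.040612 mol
Divide by the smallest (0.040612 mol): C 1.333, H 2.000, O 1.000
Multiplying each by 3 gives whole numbers: C 4.00, H 6.00, O 3.00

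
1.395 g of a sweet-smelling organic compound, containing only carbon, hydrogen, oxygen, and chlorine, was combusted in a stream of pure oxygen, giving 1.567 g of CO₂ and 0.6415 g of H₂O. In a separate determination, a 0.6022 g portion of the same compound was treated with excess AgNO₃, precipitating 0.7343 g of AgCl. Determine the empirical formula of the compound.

C6H12Cl2O5

mol C = 1.567 g CO₂ ÷ 44.009 g/mol = 0.035606 mol
mol H = 2 × 0.6415 g H₂O ÷ 18.015 g/mol = 0.071218 mol
From the AgCl data: mol Cl per gram of compound = (0.7343 ÷ 143.318) ÷ 0.6022 = 0.0085081 mol/g, so in the 1.395 g combustion sample mol Cl = 0.011869 mol
mass O = 1.395 − (0.42767 + 0.071788 + 0.42075) = 0.47480 g → mol O = 0.47480 ÷ 15.999 = 0.029677 mol
Divide by the smallest (0.011869 mol): C 3.000, H 6.000, Cl 1.000, O 2.500
Multiplying each by 2 gives whole numbers: C 6.00, H 12.00, Cl 2.00, O 5.00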